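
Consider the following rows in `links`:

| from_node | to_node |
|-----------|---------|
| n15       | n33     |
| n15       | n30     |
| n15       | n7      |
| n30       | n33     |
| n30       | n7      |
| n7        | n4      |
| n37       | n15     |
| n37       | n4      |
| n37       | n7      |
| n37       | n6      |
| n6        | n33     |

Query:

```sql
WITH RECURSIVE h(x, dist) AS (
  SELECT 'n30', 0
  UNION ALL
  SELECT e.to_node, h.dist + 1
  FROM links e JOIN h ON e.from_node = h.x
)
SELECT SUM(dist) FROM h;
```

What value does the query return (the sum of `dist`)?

4

Base: (n30, dist=0).
Iteration 1: edges from {n30} -> (n33, dist=1), (n7, dist=1).
Iteration 2: edges from {n33,n7} -> (n4, dist=2).
Iteration 3: no outgoing edges from {n4}; recursion stops.
SUM(dist) = 0 + 1 + 1 + 2 = 4.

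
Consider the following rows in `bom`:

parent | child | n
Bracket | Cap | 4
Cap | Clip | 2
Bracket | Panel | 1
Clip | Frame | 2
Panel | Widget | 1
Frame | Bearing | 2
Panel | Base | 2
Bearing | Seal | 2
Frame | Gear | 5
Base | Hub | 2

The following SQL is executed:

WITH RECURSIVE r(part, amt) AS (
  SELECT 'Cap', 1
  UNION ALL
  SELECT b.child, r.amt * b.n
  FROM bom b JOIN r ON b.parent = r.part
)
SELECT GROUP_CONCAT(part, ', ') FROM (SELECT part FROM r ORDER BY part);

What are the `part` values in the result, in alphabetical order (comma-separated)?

Base: (Cap, amt=1).
Iteration 1: components of {Cap} -> Clip = 1*2 = 2.
Iteration 2: components of {Clip} -> Frame = 2*2 = 4.
Iteration 3: components of {Frame} -> Bearing = 4*2 = 8, Gear = 4*5 = 20.
Iteration 4: components of {Bearing,Gear} -> Seal = 8*2 = 16.
Iteration 5: no further components; recursion stops.

Bearing, Cap, Clip, Frame, Gear, Seal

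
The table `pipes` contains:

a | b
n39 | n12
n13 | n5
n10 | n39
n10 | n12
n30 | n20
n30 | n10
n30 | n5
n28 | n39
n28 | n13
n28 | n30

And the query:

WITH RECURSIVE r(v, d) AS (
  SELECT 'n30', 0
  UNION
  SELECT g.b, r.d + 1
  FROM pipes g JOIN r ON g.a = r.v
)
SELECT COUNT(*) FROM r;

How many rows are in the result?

Base: (n30, d=0).
Iteration 1: edges from {n30} -> (n10, d=1), (n20, d=1), (n5, d=1).
Iteration 2: edges from {n10,n20,n5} -> (n12, d=2), (n39, d=2).
Iteration 3: edges from {n12,n39} -> (n12, d=3).
Iteration 4: no outgoing edges from {n12}; recursion stops.
Total rows emitted: 7.

7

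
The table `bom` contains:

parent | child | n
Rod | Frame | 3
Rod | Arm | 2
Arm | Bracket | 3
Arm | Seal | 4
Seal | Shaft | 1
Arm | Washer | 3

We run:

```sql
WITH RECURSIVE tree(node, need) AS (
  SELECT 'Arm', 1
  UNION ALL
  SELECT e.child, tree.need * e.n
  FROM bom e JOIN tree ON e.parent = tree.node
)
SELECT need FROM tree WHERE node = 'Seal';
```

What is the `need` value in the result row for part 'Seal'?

Base: (Arm, need=1).
Iteration 1: components of {Arm} -> Bracket = 1*3 = 3, Seal = 1*4 = 4, Washer = 1*3 = 3.
Iteration 2: components of {Bracket,Seal,Washer} -> Shaft = 4*1 = 4.
Iteration 3: no further components; recursion stops.

4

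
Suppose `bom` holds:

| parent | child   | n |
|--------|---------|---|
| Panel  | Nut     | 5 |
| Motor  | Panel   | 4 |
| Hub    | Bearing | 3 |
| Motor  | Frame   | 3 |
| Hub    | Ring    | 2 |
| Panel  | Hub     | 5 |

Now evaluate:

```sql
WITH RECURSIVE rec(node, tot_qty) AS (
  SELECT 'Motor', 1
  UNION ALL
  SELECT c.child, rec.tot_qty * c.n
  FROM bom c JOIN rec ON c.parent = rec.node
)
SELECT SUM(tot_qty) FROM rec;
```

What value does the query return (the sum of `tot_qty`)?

148

Base: (Motor, tot_qty=1).
Iteration 1: components of {Motor} -> Frame = 1*3 = 3, Panel = 1*4 = 4.
Iteration 2: components of {Frame,Panel} -> Hub = 4*5 = 20, Nut = 4*5 = 20.
Iteration 3: components of {Hub,Nut} -> Bearing = 20*3 = 60, Ring = 20*2 = 40.
Iteration 4: no further components; recursion stops.
SUM(tot_qty) = 1 + 4 + 3 + 20 + 20 + 40 + 60 = 148.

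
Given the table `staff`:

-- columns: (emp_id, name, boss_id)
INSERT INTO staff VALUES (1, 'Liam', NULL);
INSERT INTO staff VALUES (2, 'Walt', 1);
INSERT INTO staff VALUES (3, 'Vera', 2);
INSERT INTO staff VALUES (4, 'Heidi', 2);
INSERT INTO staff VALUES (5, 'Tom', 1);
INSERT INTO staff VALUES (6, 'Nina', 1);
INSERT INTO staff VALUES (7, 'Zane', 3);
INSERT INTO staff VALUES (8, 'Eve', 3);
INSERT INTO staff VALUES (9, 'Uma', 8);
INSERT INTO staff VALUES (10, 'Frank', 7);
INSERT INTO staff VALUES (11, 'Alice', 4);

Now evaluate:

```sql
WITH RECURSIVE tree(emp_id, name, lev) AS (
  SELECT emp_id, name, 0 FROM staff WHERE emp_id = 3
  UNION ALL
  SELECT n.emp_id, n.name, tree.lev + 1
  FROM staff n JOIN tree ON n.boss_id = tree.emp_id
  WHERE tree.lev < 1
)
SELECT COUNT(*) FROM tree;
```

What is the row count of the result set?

3

Base: emp_id=3 (Vera) at lev 0.
Iteration 1: rows with boss_id in {3} -> Zane (id 7, lev 1), Eve (id 8, lev 1).
Iteration 2: lev < 1 fails for all current rows; recursion stops.
Total rows emitted: 3.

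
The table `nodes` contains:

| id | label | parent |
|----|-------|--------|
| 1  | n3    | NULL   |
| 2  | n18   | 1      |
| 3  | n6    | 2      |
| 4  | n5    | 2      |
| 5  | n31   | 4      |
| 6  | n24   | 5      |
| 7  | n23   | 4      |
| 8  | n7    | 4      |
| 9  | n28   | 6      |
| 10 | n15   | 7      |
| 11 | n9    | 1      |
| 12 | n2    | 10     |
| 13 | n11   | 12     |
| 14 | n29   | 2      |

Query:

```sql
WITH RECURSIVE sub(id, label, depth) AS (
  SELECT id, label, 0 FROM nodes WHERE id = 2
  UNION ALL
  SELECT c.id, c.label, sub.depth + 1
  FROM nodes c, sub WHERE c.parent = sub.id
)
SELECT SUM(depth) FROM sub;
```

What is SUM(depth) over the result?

28

Base: id=2 (n18) at depth 0.
Iteration 1: rows with parent in {2} -> n6 (id 3, depth 1), n5 (id 4, depth 1), n29 (id 14, depth 1).
Iteration 2: rows with parent in {3,4,14} -> n31 (id 5, depth 2), n23 (id 7, depth 2), n7 (id 8, depth 2).
Iteration 3: rows with parent in {5,7,8} -> n24 (id 6, depth 3), n15 (id 10, depth 3).
Iteration 4: rows with parent in {6,10} -> n28 (id 9, depth 4), n2 (id 12, depth 4).
Iteration 5: rows with parent in {9,12} -> n11 (id 13, depth 5).
Iteration 6: no rows with parent in {13}; recursion stops.
SUM(depth) = 0 + 1 + 1 + 1 + 2 + 2 + 2 + 3 + 3 + 4 + 4 + 5 = 28.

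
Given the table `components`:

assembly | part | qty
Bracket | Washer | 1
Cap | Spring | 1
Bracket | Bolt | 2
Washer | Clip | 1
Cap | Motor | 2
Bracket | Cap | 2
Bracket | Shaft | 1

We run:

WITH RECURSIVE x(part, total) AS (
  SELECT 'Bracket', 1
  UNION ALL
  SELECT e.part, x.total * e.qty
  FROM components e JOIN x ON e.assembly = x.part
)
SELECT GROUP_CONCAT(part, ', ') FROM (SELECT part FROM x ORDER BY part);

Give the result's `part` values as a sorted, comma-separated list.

Base: (Bracket, total=1).
Iteration 1: components of {Bracket} -> Bolt = 1*2 = 2, Cap = 1*2 = 2, Shaft = 1*1 = 1, Washer = 1*1 = 1.
Iteration 2: components of {Bolt,Cap,Shaft,Washer} -> Clip = 1*1 = 1, Motor = 2*2 = 4, Spring = 2*1 = 2.
Iteration 3: no further components; recursion stops.

Bolt, Bracket, Cap, Clip, Motor, Shaft, Spring, Washer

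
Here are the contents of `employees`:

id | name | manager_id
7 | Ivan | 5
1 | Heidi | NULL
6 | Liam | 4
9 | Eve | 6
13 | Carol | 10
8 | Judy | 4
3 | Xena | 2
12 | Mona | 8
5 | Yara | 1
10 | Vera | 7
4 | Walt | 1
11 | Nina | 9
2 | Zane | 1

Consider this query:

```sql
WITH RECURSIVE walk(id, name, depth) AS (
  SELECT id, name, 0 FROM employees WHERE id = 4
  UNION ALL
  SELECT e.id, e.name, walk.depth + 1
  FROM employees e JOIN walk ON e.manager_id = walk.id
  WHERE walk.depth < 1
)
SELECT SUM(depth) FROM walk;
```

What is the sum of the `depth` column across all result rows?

Base: id=4 (Walt) at depth 0.
Iteration 1: rows with manager_id in {4} -> Liam (id 6, depth 1), Judy (id 8, depth 1).
Iteration 2: depth < 1 fails for all current rows; recursion stops.
SUM(depth) = 0 + 1 + 1 = 2.

2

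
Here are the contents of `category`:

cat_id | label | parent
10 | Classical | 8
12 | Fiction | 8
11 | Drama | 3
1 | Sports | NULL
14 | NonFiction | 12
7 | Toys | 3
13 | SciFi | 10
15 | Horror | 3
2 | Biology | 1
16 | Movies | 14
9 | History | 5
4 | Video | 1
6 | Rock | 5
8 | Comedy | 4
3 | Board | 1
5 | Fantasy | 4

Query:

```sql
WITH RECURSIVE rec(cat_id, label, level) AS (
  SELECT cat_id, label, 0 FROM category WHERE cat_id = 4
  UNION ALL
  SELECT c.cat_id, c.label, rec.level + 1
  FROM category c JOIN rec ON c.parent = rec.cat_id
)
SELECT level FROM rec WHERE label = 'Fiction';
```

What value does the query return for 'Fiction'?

2

Base: cat_id=4 (Video) at level 0.
Iteration 1: rows with parent in {4} -> Fantasy (id 5, level 1), Comedy (id 8, level 1).
Iteration 2: rows with parent in {5,8} -> Rock (id 6, level 2), History (id 9, level 2), Classical (id 10, level 2), Fiction (id 12, level 2).
Iteration 3: rows with parent in {6,9,10,12} -> SciFi (id 13, level 3), NonFiction (id 14, level 3).
Iteration 4: rows with parent in {13,14} -> Movies (id 16, level 4).
Iteration 5: no rows with parent in {16}; recursion stops.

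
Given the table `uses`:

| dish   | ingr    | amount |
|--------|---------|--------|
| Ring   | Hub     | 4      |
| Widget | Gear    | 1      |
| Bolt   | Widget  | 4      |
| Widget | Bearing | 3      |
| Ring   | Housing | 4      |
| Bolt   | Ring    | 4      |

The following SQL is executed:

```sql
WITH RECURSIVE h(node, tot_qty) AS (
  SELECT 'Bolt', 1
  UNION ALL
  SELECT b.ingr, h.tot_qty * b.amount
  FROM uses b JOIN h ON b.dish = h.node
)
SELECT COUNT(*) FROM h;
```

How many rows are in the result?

7

Base: (Bolt, tot_qty=1).
Iteration 1: components of {Bolt} -> Ring = 1*4 = 4, Widget = 1*4 = 4.
Iteration 2: components of {Ring,Widget} -> Bearing = 4*3 = 12, Gear = 4*1 = 4, Housing = 4*4 = 16, Hub = 4*4 = 16.
Iteration 3: no further components; recursion stops.
Total rows emitted: 7.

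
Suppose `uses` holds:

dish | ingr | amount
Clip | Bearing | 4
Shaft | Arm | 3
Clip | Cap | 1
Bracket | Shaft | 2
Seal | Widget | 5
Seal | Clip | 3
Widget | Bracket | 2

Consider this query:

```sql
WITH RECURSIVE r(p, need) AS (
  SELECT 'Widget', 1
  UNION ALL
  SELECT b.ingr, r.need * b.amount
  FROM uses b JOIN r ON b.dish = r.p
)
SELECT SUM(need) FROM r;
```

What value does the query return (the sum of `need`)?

Base: (Widget, need=1).
Iteration 1: components of {Widget} -> Bracket = 1*2 = 2.
Iteration 2: components of {Bracket} -> Shaft = 2*2 = 4.
Iteration 3: components of {Shaft} -> Arm = 4*3 = 12.
Iteration 4: no further components; recursion stops.
SUM(need) = 1 + 2 + 4 + 12 = 19.

19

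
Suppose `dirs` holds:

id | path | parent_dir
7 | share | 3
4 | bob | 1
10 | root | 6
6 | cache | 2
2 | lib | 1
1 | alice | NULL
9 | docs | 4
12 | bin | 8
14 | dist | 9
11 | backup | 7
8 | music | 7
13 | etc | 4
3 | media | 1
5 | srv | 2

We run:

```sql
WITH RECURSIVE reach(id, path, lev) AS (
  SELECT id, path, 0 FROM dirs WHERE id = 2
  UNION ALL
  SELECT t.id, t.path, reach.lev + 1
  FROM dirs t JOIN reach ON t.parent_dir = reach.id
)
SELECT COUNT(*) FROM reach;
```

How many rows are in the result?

Base: id=2 (lib) at lev 0.
Iteration 1: rows with parent_dir in {2} -> srv (id 5, lev 1), cache (id 6, lev 1).
Iteration 2: rows with parent_dir in {5,6} -> root (id 10, lev 2).
Iteration 3: no rows with parent_dir in {10}; recursion stops.
Total rows emitted: 4.

4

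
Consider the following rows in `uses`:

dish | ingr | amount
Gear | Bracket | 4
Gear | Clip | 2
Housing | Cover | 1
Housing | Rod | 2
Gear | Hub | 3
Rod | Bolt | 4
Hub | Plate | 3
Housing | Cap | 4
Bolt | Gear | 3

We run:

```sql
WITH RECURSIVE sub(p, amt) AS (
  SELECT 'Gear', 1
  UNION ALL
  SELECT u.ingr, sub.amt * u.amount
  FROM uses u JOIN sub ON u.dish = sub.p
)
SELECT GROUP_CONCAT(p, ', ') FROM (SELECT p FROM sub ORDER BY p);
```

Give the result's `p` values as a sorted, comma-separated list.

Bracket, Clip, Gear, Hub, Plate

Base: (Gear, amt=1).
Iteration 1: components of {Gear} -> Bracket = 1*4 = 4, Clip = 1*2 = 2, Hub = 1*3 = 3.
Iteration 2: components of {Bracket,Clip,Hub} -> Plate = 3*3 = 9.
Iteration 3: no further components; recursion stops.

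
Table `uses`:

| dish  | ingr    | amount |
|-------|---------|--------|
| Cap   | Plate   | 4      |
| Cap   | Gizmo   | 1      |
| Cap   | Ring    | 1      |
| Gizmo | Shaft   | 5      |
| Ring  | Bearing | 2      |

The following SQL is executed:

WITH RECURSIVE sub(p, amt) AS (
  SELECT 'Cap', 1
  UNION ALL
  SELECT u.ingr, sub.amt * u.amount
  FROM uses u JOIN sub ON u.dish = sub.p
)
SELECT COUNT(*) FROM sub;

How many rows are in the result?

Base: (Cap, amt=1).
Iteration 1: components of {Cap} -> Gizmo = 1*1 = 1, Plate = 1*4 = 4, Ring = 1*1 = 1.
Iteration 2: components of {Gizmo,Plate,Ring} -> Bearing = 1*2 = 2, Shaft = 1*5 = 5.
Iteration 3: no further components; recursion stops.
Total rows emitted: 6.

6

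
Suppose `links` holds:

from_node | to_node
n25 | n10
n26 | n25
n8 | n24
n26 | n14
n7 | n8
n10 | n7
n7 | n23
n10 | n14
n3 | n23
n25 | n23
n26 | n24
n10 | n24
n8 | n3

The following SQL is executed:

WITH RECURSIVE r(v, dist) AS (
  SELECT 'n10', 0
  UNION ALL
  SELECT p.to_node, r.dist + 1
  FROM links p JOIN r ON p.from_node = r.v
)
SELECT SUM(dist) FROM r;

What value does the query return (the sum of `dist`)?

17

Base: (n10, dist=0).
Iteration 1: edges from {n10} -> (n14, dist=1), (n24, dist=1), (n7, dist=1).
Iteration 2: edges from {n14,n24,n7} -> (n23, dist=2), (n8, dist=2).
Iteration 3: edges from {n23,n8} -> (n24, dist=3), (n3, dist=3).
Iteration 4: edges from {n24,n3} -> (n23, dist=4).
Iteration 5: no outgoing edges from {n23}; recursion stops.
SUM(dist) = 0 + 1 + 1 + 1 + 2 + 2 + 3 + 3 + 4 = 17.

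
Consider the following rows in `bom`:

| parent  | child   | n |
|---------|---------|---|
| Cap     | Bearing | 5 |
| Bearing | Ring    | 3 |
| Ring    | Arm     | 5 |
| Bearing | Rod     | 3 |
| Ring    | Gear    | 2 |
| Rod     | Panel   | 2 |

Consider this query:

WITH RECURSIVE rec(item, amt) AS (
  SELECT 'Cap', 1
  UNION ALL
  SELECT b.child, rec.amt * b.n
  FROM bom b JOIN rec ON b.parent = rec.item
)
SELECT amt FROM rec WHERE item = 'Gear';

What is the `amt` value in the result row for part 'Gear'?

30

Base: (Cap, amt=1).
Iteration 1: components of {Cap} -> Bearing = 1*5 = 5.
Iteration 2: components of {Bearing} -> Ring = 5*3 = 15, Rod = 5*3 = 15.
Iteration 3: components of {Ring,Rod} -> Arm = 15*5 = 75, Gear = 15*2 = 30, Panel = 15*2 = 30.
Iteration 4: no further components; recursion stops.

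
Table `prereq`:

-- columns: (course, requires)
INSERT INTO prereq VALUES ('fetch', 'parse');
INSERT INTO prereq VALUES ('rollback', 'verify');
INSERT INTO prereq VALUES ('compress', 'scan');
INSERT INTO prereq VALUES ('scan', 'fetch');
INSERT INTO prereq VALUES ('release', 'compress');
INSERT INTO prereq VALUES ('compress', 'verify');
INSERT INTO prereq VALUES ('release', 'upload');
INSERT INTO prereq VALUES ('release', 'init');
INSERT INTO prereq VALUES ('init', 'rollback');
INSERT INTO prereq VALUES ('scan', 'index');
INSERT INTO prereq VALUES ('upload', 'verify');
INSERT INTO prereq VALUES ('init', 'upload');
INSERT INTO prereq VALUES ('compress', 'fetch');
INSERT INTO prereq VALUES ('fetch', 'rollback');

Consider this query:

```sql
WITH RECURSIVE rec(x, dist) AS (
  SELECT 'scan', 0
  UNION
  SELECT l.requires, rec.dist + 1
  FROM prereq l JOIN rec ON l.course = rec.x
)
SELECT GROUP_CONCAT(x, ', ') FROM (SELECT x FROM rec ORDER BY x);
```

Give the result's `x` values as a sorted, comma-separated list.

fetch, index, parse, rollback, scan, verify

Base: (scan, dist=0).
Iteration 1: edges from {scan} -> (fetch, dist=1), (index, dist=1).
Iteration 2: edges from {fetch,index} -> (parse, dist=2), (rollback, dist=2).
Iteration 3: edges from {parse,rollback} -> (verify, dist=3).
Iteration 4: no outgoing edges from {verify}; recursion stops.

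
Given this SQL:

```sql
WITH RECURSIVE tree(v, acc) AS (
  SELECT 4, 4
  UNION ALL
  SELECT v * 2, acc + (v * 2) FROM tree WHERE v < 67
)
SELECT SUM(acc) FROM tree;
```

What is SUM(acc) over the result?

480

Base: v=4, acc=4.
Iteration 1: 4 < 67 holds -> v = 4 * 2 = 8, acc = 4 + 8 = 12.
Iteration 2: 8 < 67 holds -> v = 8 * 2 = 16, acc = 12 + 16 = 28.
Iteration 3: 16 < 67 holds -> v = 16 * 2 = 32, acc = 28 + 32 = 60.
Iteration 4: 32 < 67 holds -> v = 32 * 2 = 64, acc = 60 + 64 = 124.
Iteration 5: 64 < 67 holds -> v = 64 * 2 = 128, acc = 124 + 128 = 252.
Iteration 6: 128 < 67 fails; recursion stops.
SUM(acc) = 4 + 12 + 28 + 60 + 124 + 252 = 480.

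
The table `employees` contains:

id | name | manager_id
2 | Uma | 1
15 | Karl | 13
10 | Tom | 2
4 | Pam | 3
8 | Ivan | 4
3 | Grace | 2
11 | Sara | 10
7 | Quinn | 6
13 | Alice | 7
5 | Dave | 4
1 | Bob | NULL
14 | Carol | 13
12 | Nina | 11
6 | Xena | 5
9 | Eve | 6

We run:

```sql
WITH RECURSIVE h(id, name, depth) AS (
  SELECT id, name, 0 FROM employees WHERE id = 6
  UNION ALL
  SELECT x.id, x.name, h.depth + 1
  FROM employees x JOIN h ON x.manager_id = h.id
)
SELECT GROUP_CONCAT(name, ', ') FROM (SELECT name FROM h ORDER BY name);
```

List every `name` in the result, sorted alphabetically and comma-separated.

Alice, Carol, Eve, Karl, Quinn, Xena

Base: id=6 (Xena) at depth 0.
Iteration 1: rows with manager_id in {6} -> Quinn (id 7, depth 1), Eve (id 9, depth 1).
Iteration 2: rows with manager_id in {7,9} -> Alice (id 13, depth 2).
Iteration 3: rows with manager_id in {13} -> Carol (id 14, depth 3), Karl (id 15, depth 3).
Iteration 4: no rows with manager_id in {14,15}; recursion stops.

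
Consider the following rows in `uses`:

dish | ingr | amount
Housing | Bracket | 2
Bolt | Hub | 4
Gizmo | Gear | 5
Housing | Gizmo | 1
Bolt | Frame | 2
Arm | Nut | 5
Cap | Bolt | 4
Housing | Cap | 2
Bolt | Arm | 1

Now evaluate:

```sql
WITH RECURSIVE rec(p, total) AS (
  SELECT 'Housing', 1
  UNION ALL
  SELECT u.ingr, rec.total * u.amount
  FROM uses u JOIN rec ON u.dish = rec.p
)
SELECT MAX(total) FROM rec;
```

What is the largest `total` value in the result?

40

Base: (Housing, total=1).
Iteration 1: components of {Housing} -> Bracket = 1*2 = 2, Cap = 1*2 = 2, Gizmo = 1*1 = 1.
Iteration 2: components of {Bracket,Cap,Gizmo} -> Bolt = 2*4 = 8, Gear = 1*5 = 5.
Iteration 3: components of {Bolt,Gear} -> Arm = 8*1 = 8, Frame = 8*2 = 16, Hub = 8*4 = 32.
Iteration 4: components of {Arm,Frame,Hub} -> Nut = 8*5 = 40.
Iteration 5: no further components; recursion stops.
total values: 1, 2, 1, 2, 5, 8, 16, 32, 8, 40; the maximum is 40.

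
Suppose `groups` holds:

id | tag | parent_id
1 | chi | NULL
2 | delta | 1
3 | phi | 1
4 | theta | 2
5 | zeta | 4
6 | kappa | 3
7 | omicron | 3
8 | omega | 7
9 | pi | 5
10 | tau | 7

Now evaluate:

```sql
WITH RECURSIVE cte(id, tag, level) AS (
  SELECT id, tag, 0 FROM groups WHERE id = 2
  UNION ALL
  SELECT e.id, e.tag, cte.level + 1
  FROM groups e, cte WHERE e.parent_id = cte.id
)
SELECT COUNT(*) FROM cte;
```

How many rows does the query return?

Base: id=2 (delta) at level 0.
Iteration 1: rows with parent_id in {2} -> theta (id 4, level 1).
Iteration 2: rows with parent_id in {4} -> zeta (id 5, level 2).
Iteration 3: rows with parent_id in {5} -> pi (id 9, level 3).
Iteration 4: no rows with parent_id in {9}; recursion stops.
Total rows emitted: 4.

4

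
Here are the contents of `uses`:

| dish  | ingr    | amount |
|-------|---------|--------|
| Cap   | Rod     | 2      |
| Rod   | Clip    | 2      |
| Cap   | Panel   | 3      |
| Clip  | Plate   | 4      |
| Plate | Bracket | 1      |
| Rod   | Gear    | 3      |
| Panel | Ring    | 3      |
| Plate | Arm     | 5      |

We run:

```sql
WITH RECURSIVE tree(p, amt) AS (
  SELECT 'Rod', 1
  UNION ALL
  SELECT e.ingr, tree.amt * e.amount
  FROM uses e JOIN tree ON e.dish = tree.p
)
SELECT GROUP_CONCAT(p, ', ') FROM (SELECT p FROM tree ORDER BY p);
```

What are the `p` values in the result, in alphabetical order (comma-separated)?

Base: (Rod, amt=1).
Iteration 1: components of {Rod} -> Clip = 1*2 = 2, Gear = 1*3 = 3.
Iteration 2: components of {Clip,Gear} -> Plate = 2*4 = 8.
Iteration 3: components of {Plate} -> Arm = 8*5 = 40, Bracket = 8*1 = 8.
Iteration 4: no further components; recursion stops.

Arm, Bracket, Clip, Gear, Plate, Rod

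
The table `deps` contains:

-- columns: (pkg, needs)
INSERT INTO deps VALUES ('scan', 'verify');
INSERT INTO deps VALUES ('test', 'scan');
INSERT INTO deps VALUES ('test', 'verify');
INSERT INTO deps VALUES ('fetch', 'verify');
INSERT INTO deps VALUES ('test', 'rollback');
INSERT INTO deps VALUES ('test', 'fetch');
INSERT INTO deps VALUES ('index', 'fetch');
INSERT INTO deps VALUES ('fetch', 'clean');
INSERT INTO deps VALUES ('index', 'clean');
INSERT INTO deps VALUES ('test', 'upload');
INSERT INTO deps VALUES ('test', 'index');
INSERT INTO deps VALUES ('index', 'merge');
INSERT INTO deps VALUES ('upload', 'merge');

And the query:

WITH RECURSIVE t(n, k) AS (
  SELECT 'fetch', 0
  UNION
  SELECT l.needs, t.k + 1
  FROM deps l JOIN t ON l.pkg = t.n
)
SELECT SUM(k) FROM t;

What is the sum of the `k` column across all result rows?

2

Base: (fetch, k=0).
Iteration 1: edges from {fetch} -> (clean, k=1), (verify, k=1).
Iteration 2: no outgoing edges from {clean,verify}; recursion stops.
SUM(k) = 0 + 1 + 1 = 2.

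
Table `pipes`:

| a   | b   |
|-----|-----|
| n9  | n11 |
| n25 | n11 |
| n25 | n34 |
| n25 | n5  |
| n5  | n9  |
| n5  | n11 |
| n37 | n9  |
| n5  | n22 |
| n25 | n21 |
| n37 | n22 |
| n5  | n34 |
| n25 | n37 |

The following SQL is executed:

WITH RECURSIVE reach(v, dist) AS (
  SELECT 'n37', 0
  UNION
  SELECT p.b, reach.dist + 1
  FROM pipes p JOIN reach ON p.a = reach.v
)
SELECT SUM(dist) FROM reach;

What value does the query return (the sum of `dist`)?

4

Base: (n37, dist=0).
Iteration 1: edges from {n37} -> (n22, dist=1), (n9, dist=1).
Iteration 2: edges from {n22,n9} -> (n11, dist=2).
Iteration 3: no outgoing edges from {n11}; recursion stops.
SUM(dist) = 0 + 1 + 1 + 2 = 4.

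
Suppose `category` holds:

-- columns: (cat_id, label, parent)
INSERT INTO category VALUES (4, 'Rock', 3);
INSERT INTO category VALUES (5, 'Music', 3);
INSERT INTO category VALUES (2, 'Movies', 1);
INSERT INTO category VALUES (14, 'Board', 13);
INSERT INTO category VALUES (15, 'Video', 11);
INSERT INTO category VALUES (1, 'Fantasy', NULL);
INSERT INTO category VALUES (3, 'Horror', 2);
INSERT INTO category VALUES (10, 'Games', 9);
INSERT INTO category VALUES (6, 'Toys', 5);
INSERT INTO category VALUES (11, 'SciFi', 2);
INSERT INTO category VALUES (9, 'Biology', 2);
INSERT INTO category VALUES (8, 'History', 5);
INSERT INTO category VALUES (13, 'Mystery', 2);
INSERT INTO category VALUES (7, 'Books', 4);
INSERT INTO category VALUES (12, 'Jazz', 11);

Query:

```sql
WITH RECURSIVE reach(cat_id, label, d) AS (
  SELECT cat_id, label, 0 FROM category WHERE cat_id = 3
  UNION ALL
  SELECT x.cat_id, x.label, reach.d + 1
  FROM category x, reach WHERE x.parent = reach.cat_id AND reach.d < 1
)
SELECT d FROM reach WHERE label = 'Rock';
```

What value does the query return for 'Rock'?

1

Base: cat_id=3 (Horror) at d 0.
Iteration 1: rows with parent in {3} -> Rock (id 4, d 1), Music (id 5, d 1).
Iteration 2: d < 1 fails for all current rows; recursion stops.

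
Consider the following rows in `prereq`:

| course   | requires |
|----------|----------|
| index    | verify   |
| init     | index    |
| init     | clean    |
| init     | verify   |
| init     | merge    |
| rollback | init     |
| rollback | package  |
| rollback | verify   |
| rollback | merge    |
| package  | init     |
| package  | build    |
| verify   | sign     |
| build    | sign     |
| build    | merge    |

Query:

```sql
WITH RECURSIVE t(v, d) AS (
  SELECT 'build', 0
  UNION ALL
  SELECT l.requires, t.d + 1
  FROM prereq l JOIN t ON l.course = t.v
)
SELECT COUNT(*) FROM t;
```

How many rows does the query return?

Base: (build, d=0).
Iteration 1: edges from {build} -> (merge, d=1), (sign, d=1).
Iteration 2: no outgoing edges from {merge,sign}; recursion stops.
Total rows emitted: 3.

3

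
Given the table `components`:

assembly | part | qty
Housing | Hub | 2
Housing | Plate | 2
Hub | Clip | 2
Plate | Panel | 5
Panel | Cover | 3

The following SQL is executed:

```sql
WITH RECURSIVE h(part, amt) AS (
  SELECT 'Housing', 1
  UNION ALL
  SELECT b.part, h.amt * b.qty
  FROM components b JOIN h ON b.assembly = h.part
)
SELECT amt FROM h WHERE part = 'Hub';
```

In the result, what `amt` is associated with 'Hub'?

2

Base: (Housing, amt=1).
Iteration 1: components of {Housing} -> Hub = 1*2 = 2, Plate = 1*2 = 2.
Iteration 2: components of {Hub,Plate} -> Clip = 2*2 = 4, Panel = 2*5 = 10.
Iteration 3: components of {Clip,Panel} -> Cover = 10*3 = 30.
Iteration 4: no further components; recursion stops.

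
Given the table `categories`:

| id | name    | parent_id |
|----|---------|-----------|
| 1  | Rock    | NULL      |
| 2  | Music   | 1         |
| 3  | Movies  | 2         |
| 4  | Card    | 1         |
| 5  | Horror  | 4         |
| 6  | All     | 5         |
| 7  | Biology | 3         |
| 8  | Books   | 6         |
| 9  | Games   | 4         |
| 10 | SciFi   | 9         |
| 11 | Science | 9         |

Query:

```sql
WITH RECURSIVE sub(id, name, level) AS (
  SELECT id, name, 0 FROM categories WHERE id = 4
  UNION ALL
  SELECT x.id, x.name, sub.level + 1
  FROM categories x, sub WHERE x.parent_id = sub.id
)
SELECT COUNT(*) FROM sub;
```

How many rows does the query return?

7

Base: id=4 (Card) at level 0.
Iteration 1: rows with parent_id in {4} -> Horror (id 5, level 1), Games (id 9, level 1).
Iteration 2: rows with parent_id in {5,9} -> All (id 6, level 2), SciFi (id 10, level 2), Science (id 11, level 2).
Iteration 3: rows with parent_id in {6,10,11} -> Books (id 8, level 3).
Iteration 4: no rows with parent_id in {8}; recursion stops.
Total rows emitted: 7.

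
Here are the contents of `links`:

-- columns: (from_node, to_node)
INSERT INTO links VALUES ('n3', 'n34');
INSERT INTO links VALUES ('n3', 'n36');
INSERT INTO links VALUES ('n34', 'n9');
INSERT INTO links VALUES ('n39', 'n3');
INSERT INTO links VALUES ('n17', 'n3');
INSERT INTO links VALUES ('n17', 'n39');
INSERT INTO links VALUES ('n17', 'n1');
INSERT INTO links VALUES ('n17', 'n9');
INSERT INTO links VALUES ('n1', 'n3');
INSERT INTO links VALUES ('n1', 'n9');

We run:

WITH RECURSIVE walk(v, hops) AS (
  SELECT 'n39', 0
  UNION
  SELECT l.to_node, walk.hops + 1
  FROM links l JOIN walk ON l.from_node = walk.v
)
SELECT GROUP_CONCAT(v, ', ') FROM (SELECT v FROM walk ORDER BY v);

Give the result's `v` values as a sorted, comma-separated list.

Base: (n39, hops=0).
Iteration 1: edges from {n39} -> (n3, hops=1).
Iteration 2: edges from {n3} -> (n34, hops=2), (n36, hops=2).
Iteration 3: edges from {n34,n36} -> (n9, hops=3).
Iteration 4: no outgoing edges from {n9}; recursion stops.

n3, n34, n36, n39, n9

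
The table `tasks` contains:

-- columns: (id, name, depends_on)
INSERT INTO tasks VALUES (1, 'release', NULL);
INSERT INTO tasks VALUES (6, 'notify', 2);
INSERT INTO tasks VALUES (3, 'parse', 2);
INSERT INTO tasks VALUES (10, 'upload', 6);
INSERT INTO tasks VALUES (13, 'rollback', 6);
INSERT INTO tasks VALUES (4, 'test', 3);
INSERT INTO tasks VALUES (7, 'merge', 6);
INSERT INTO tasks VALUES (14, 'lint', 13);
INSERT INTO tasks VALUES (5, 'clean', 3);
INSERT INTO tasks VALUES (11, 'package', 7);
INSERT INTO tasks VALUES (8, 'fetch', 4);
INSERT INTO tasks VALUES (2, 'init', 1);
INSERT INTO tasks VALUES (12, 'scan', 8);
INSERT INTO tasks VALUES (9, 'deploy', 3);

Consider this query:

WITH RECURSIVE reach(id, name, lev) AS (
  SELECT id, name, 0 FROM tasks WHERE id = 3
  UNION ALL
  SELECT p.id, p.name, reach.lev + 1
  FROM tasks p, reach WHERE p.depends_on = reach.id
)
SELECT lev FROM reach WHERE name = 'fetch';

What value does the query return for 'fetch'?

Base: id=3 (parse) at lev 0.
Iteration 1: rows with depends_on in {3} -> test (id 4, lev 1), clean (id 5, lev 1), deploy (id 9, lev 1).
Iteration 2: rows with depends_on in {4,5,9} -> fetch (id 8, lev 2).
Iteration 3: rows with depends_on in {8} -> scan (id 12, lev 3).
Iteration 4: no rows with depends_on in {12}; recursion stops.

2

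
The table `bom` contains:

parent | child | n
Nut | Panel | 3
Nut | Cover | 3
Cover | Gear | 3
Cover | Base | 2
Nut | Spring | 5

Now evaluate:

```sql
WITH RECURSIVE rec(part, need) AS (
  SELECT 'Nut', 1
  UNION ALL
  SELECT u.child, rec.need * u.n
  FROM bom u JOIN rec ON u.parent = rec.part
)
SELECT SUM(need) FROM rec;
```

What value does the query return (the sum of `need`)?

27

Base: (Nut, need=1).
Iteration 1: components of {Nut} -> Cover = 1*3 = 3, Panel = 1*3 = 3, Spring = 1*5 = 5.
Iteration 2: components of {Cover,Panel,Spring} -> Base = 3*2 = 6, Gear = 3*3 = 9.
Iteration 3: no further components; recursion stops.
SUM(need) = 1 + 3 + 3 + 5 + 6 + 9 = 27.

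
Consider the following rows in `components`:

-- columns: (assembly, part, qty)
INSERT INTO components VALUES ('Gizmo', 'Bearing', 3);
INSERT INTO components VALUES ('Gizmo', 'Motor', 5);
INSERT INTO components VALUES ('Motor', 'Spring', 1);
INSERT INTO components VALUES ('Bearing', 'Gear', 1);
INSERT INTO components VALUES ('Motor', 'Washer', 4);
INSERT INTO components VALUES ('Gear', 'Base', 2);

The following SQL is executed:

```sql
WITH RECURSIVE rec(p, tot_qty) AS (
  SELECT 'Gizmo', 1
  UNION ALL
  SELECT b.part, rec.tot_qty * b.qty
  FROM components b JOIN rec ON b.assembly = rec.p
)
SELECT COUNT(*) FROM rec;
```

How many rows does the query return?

7

Base: (Gizmo, tot_qty=1).
Iteration 1: components of {Gizmo} -> Bearing = 1*3 = 3, Motor = 1*5 = 5.
Iteration 2: components of {Bearing,Motor} -> Gear = 3*1 = 3, Spring = 5*1 = 5, Washer = 5*4 = 20.
Iteration 3: components of {Gear,Spring,Washer} -> Base = 3*2 = 6.
Iteration 4: no further components; recursion stops.
Total rows emitted: 7.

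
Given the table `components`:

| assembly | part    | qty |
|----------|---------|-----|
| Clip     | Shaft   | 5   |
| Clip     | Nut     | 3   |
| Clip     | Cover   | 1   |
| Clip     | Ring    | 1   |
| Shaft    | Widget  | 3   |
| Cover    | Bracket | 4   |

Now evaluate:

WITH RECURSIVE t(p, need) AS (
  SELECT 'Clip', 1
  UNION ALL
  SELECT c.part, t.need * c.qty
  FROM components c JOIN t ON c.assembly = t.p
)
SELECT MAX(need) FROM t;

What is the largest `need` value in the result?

15

Base: (Clip, need=1).
Iteration 1: components of {Clip} -> Cover = 1*1 = 1, Nut = 1*3 = 3, Ring = 1*1 = 1, Shaft = 1*5 = 5.
Iteration 2: components of {Cover,Nut,Ring,Shaft} -> Bracket = 1*4 = 4, Widget = 5*3 = 15.
Iteration 3: no further components; recursion stops.
need values: 1, 5, 3, 1, 1, 15, 4; the maximum is 15.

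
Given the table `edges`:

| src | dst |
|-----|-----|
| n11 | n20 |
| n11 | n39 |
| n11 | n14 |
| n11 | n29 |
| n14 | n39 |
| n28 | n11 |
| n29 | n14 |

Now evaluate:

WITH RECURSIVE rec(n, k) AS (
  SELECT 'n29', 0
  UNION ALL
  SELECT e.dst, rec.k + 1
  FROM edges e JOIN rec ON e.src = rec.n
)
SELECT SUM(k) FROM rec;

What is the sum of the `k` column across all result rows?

Base: (n29, k=0).
Iteration 1: edges from {n29} -> (n14, k=1).
Iteration 2: edges from {n14} -> (n39, k=2).
Iteration 3: no outgoing edges from {n39}; recursion stops.
SUM(k) = 0 + 1 + 2 = 3.

3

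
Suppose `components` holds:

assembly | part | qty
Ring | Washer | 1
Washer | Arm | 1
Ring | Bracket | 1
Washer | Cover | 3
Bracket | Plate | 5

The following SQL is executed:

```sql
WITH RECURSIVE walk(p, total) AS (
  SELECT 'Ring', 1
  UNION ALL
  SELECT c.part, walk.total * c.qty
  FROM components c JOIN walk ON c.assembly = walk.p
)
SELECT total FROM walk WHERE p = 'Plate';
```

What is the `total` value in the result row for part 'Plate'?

Base: (Ring, total=1).
Iteration 1: components of {Ring} -> Bracket = 1*1 = 1, Washer = 1*1 = 1.
Iteration 2: components of {Bracket,Washer} -> Arm = 1*1 = 1, Cover = 1*3 = 3, Plate = 1*5 = 5.
Iteration 3: no further components; recursion stops.

5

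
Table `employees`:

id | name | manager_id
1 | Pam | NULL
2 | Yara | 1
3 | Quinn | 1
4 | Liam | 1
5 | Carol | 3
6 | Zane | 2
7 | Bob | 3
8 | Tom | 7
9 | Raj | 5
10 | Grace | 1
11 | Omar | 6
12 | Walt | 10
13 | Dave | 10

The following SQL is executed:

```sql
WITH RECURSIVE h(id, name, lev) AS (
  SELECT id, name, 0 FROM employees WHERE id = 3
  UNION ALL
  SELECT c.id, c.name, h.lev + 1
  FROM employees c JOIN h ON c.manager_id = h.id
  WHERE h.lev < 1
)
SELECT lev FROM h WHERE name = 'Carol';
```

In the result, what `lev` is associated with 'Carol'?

Base: id=3 (Quinn) at lev 0.
Iteration 1: rows with manager_id in {3} -> Carol (id 5, lev 1), Bob (id 7, lev 1).
Iteration 2: lev < 1 fails for all current rows; recursion stops.

1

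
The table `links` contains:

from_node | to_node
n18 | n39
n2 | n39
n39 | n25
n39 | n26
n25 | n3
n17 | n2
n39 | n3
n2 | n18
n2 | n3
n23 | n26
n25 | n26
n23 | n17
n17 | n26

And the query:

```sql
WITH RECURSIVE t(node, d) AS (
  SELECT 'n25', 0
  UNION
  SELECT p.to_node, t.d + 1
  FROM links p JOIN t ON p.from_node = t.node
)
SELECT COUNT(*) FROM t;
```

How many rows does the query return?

3

Base: (n25, d=0).
Iteration 1: edges from {n25} -> (n26, d=1), (n3, d=1).
Iteration 2: no outgoing edges from {n26,n3}; recursion stops.
Total rows emitted: 3.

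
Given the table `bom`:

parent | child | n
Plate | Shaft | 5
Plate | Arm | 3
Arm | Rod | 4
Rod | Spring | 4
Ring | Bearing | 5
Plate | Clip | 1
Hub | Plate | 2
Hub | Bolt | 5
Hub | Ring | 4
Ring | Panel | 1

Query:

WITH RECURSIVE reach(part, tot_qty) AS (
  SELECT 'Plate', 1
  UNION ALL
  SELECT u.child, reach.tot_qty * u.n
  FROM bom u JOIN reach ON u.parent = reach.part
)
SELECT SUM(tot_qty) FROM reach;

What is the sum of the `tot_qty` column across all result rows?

70

Base: (Plate, tot_qty=1).
Iteration 1: components of {Plate} -> Arm = 1*3 = 3, Clip = 1*1 = 1, Shaft = 1*5 = 5.
Iteration 2: components of {Arm,Clip,Shaft} -> Rod = 3*4 = 12.
Iteration 3: components of {Rod} -> Spring = 12*4 = 48.
Iteration 4: no further components; recursion stops.
SUM(tot_qty) = 1 + 1 + 3 + 5 + 12 + 48 = 70.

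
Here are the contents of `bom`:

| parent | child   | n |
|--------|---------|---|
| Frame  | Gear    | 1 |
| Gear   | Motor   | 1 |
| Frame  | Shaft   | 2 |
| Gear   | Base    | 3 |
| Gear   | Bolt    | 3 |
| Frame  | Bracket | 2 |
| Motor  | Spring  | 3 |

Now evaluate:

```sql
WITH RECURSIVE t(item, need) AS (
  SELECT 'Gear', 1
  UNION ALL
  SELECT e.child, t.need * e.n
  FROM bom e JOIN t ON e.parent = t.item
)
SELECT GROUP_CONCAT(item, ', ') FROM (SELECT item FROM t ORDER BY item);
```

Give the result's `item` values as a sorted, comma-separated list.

Base: (Gear, need=1).
Iteration 1: components of {Gear} -> Base = 1*3 = 3, Bolt = 1*3 = 3, Motor = 1*1 = 1.
Iteration 2: components of {Base,Bolt,Motor} -> Spring = 1*3 = 3.
Iteration 3: no further components; recursion stops.

Base, Bolt, Gear, Motor, Spring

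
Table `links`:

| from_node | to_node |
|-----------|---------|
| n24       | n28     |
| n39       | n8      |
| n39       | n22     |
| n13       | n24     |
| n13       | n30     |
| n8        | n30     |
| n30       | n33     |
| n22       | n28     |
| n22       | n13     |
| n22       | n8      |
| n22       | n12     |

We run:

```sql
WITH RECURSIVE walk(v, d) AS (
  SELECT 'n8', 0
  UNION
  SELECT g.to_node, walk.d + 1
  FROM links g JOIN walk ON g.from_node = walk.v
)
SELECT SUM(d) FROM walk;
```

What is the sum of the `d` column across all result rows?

Base: (n8, d=0).
Iteration 1: edges from {n8} -> (n30, d=1).
Iteration 2: edges from {n30} -> (n33, d=2).
Iteration 3: no outgoing edges from {n33}; recursion stops.
SUM(d) = 0 + 1 + 2 = 3.

3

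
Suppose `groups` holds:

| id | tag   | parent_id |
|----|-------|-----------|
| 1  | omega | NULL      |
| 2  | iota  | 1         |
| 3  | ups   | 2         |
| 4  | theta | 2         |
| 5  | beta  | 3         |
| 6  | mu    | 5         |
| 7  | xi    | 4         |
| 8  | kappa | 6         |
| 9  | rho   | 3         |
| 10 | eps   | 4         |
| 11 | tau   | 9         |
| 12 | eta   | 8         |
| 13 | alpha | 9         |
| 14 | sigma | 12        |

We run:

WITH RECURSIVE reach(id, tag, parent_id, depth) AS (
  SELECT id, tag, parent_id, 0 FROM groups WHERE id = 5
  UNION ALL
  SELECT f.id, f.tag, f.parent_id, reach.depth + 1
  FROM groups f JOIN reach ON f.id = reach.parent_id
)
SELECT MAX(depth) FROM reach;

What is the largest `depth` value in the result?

3

Base: id=5 (beta), parent_id=3, depth 0.
Iteration 1: join on id=3 -> ups (id 3, parent_id=2, depth 1).
Iteration 2: join on id=2 -> iota (id 2, parent_id=1, depth 2).
Iteration 3: join on id=1 -> omega (id 1, parent_id=NULL, depth 3).
Iteration 4: parent_id is NULL; no match; recursion stops.
depth values: 0, 1, 2, 3; the maximum is 3.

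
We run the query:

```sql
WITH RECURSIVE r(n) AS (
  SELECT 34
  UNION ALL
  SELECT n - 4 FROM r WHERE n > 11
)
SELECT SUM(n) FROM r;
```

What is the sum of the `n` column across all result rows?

154

Base: n=34.
Iteration 1: 34 > 11 holds -> n = 34 - 4 = 30.
Iteration 2: 30 > 11 holds -> n = 30 - 4 = 26.
Iteration 3: 26 > 11 holds -> n = 26 - 4 = 22.
Iteration 4: 22 > 11 holds -> n = 22 - 4 = 18.
Iteration 5: 18 > 11 holds -> n = 18 - 4 = 14.
Iteration 6: 14 > 11 holds -> n = 14 - 4 = 10.
Iteration 7: 10 > 11 fails; recursion stops.
SUM(n) = 34 + 30 + 26 + 22 + 18 + 14 + 10 = 154.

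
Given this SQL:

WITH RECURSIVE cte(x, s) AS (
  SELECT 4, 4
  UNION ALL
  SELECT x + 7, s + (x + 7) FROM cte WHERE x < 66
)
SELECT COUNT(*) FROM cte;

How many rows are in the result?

10

Base: x=4, s=4.
Iteration 1: 4 < 66 holds -> x = 4 + 7 = 11, s = 4 + 11 = 15.
Iteration 2: 11 < 66 holds -> x = 11 + 7 = 18, s = 15 + 18 = 33.
Iteration 3: 18 < 66 holds -> x = 18 + 7 = 25, s = 33 + 25 = 58.
Iteration 4: 25 < 66 holds -> x = 25 + 7 = 32, s = 58 + 32 = 90.
Iteration 5: 32 < 66 holds -> x = 32 + 7 = 39, s = 90 + 39 = 129.
Iteration 6: 39 < 66 holds -> x = 39 + 7 = 46, s = 129 + 46 = 175.
Iteration 7: 46 < 66 holds -> x = 46 + 7 = 53, s = 175 + 53 = 228.
Iteration 8: 53 < 66 holds -> x = 53 + 7 = 60, s = 228 + 60 = 288.
Iteration 9: 60 < 66 holds -> x = 60 + 7 = 67, s = 288 + 67 = 355.
Iteration 10: 67 < 66 fails; recursion stops.
Total rows emitted: 10.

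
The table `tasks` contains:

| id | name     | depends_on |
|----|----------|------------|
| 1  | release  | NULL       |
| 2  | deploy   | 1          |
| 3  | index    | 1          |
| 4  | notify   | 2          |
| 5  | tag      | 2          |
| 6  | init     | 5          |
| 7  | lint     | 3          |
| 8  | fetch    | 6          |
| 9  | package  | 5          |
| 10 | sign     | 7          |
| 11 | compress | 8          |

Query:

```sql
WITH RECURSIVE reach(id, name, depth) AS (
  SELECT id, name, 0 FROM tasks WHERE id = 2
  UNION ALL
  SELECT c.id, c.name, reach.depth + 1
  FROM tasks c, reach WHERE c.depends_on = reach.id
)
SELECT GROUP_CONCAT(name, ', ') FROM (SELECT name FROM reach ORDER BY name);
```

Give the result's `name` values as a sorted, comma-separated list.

Base: id=2 (deploy) at depth 0.
Iteration 1: rows with depends_on in {2} -> notify (id 4, depth 1), tag (id 5, depth 1).
Iteration 2: rows with depends_on in {4,5} -> init (id 6, depth 2), package (id 9, depth 2).
Iteration 3: rows with depends_on in {6,9} -> fetch (id 8, depth 3).
Iteration 4: rows with depends_on in {8} -> compress (id 11, depth 4).
Iteration 5: no rows with depends_on in {11}; recursion stops.

compress, deploy, fetch, init, notify, package, tag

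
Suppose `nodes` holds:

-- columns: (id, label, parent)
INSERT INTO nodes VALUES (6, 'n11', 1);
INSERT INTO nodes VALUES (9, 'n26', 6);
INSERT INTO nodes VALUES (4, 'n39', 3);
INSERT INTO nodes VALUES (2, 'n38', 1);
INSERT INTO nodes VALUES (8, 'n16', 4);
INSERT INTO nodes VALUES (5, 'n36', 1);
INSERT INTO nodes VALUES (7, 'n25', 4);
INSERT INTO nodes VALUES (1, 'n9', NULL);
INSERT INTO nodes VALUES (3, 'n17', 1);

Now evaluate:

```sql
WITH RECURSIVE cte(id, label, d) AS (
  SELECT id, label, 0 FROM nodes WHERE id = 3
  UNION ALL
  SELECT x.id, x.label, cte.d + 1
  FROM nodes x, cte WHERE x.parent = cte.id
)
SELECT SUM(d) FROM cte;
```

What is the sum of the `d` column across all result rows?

5

Base: id=3 (n17) at d 0.
Iteration 1: rows with parent in {3} -> n39 (id 4, d 1).
Iteration 2: rows with parent in {4} -> n25 (id 7, d 2), n16 (id 8, d 2).
Iteration 3: no rows with parent in {7,8}; recursion stops.
SUM(d) = 0 + 1 + 2 + 2 = 5.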